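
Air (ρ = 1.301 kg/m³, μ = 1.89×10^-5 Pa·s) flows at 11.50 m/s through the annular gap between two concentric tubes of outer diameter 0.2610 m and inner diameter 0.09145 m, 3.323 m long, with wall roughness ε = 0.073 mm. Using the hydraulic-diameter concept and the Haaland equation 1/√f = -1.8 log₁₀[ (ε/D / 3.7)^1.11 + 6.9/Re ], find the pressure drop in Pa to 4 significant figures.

Hydraulic diameter D_h = 4A/P = D_o - D_i = 0.261 - 0.09145 = 0.1696 m.
Re = ρVD_h/μ = 1.301·11.5·0.1696/1.89e-05 = 1.342e+05.
ε/D_h = 7.3e-05/0.1696 = 0.000431; Haaland gives 1/√f = -1.8 log₁₀[4.3e-05+5.14e-05] = 7.245, so f = 0.01905.
ΔP = f(L/D_h)(ρV²/2) = 0.01905·3.323/0.1696·86.03 = 32.12 Pa.

ΔP ≈ 32.12 Pa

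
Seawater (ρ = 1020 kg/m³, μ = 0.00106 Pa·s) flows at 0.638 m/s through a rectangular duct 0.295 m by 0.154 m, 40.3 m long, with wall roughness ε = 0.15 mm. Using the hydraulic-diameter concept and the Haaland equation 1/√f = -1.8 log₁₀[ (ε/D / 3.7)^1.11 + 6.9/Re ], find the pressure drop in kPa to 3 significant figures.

Hydraulic diameter D_h = 4A/P = 4·(0.295·0.154)/(2·(0.295+0.154)) = 0.1817/0.898 = 0.2024 m.
Re = ρVD_h/μ = 1020·0.638·0.2024/0.00106 = 1.242e+05.
ε/D_h = 0.00015/0.2024 = 0.000741; Haaland gives 1/√f = -1.8 log₁₀[7.85e-05+5.55e-05] = 6.971, so f = 0.02058.
ΔP = f(L/D_h)(ρV²/2) = 0.02058·40.3/0.2024·207.6 = 850.8 Pa.
ΔP = 0.851 kPa.

ΔP ≈ 0.851 kPa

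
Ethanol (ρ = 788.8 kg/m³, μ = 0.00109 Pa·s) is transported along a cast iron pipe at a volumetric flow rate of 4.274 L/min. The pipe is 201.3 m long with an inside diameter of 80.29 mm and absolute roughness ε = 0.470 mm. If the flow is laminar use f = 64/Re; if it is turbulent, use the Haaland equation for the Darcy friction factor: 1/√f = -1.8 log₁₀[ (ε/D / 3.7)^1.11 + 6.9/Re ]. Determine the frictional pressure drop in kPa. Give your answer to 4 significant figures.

Q = 4.274 L/min = 4.274/60000 = 7.123e-05 m³/s.
Cross-sectional area A = πD²/4 = π(0.08029)²/4 = 0.005063 m²; mean velocity V = Q/A = 7.123e-05/0.005063 = 0.01407 m/s.
Reynolds number Re = ρVD/μ = 788.8 · 0.01407 · 0.08029 / 0.00109 = 817.5.
Re < 2300 → laminar flow, so f = 64/Re = 64/817.5 = 0.07829 (the turbulent correlation is not needed).
Darcy-Weisbach: ΔP = f(L/D)(ρV²/2) = 0.07829·(201.3/0.08029)·(788.8·0.01407²/2) = 0.07829·2507·0.07807 = 15.32 Pa.
ΔP = 15.32 Pa = 0.01532 kPa.

ΔP ≈ 0.01532 kPa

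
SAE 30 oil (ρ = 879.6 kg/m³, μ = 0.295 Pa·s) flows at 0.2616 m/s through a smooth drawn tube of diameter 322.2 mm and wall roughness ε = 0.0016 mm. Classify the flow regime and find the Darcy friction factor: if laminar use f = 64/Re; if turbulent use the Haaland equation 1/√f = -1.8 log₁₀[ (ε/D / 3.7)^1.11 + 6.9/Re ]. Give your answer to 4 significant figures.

f ≈ 0.2547

Re = ρVD/μ = 879.6·0.2616·0.3222/0.295 = 251.3.
Re < 2300 → laminar, so f = 64/Re = 0.2547 (roughness is irrelevant in laminar flow).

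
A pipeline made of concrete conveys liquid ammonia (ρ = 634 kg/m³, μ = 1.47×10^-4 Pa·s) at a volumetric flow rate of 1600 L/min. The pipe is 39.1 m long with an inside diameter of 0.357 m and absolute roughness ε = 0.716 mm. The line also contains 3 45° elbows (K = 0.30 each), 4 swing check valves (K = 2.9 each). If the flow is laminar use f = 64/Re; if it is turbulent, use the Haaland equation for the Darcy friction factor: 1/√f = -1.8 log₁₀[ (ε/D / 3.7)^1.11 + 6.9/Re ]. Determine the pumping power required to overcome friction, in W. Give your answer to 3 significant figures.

P ≈ 9.07 W

Q = 1600 L/min = 1600/60000 = 0.02667 m³/s.
Cross-sectional area A = πD²/4 = π(0.357)²/4 = 0.1001 m²; mean velocity V = Q/A = 0.02667/0.1001 = 0.2664 m/s.
Reynolds number Re = ρVD/μ = 634 · 0.2664 · 0.357 / 0.000147 = 4.102e+05.
Re > 4000 → turbulent. Relative roughness ε/D = 0.000716/0.357 = 0.00201. Haaland: 1/√f = -1.8 log₁₀[(0.00201/3.7)^1.11 + 6.9/4.102e+05] = -1.8 log₁₀[0.000237 + 1.68e-05] = 6.472, so f = 0.02388.
Total minor-loss coefficient ΣK = 3·0.3 + 4·2.9 = 12.5.
ΔP = [f·L/D + ΣK]·(ρV²/2) = [0.02388·39.1/0.357 + 12.5]·(634·0.2664²/2) = [2.615 + 12.5]·22.5 = 340.1 Pa.
Pumping power P = QΔP = 0.02667·340.1 = 9.068 W = 9.07 W.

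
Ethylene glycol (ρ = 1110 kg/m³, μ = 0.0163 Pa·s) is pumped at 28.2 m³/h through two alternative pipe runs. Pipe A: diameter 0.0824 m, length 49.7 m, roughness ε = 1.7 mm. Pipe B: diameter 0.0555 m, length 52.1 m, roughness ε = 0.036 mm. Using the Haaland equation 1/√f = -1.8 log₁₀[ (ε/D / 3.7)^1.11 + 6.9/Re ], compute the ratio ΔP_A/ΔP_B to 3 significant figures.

ΔP_A/ΔP_B ≈ 0.235

Pipe A: V = Q/A = 0.007833/0.005333 = 1.469 m/s; Re = 8243; ε/D = 0.0206; Haaland → f = 0.05362; ΔP_A = f(L/D)(ρV²/2) = 3.873e+04 Pa.
Pipe B: V = Q/A = 0.007833/0.002419 = 3.238 m/s; Re = 1.224e+04; ε/D = 0.000649; Haaland → f = 0.03015; ΔP_B = f(L/D)(ρV²/2) = 1.647e+05 Pa.
ΔP_A/ΔP_B = 3.873e+04/1.647e+05 = 0.235.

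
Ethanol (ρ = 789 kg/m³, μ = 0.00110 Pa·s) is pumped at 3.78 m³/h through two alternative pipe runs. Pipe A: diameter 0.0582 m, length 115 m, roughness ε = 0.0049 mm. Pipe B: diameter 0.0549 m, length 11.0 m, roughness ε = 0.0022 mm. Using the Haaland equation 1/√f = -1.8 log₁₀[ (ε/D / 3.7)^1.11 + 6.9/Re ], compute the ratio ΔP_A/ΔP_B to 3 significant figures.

ΔP_A/ΔP_B ≈ 7.94

Pipe A: V = Q/A = 0.00105/0.00266 = 0.3947 m/s; Re = 1.648e+04; ε/D = 8.42e-05; Haaland → f = 0.02716; ΔP_A = f(L/D)(ρV²/2) = 3299 Pa.
Pipe B: V = Q/A = 0.00105/0.002367 = 0.4436 m/s; Re = 1.747e+04; ε/D = 4.01e-05; Haaland → f = 0.0267; ΔP_B = f(L/D)(ρV²/2) = 415.2 Pa.
ΔP_A/ΔP_B = 3299/415.2 = 7.94.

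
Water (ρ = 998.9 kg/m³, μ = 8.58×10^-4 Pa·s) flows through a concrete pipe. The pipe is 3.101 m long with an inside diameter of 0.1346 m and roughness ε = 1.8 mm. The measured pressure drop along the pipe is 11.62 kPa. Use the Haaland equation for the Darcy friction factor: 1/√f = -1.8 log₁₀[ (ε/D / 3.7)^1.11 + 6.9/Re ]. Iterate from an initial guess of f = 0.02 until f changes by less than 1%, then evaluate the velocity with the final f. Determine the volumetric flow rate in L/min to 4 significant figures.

Rearranging Darcy-Weisbach: V = √(2·ΔP·D/(f·L·ρ)). With ε/D = 0.0018/0.1346 = 0.0134, iterate starting from f = 0.02:
  f = 0.02 → V = √(2·1.162e+04·0.1346/(0.02·3.101·998.9)) = 7.106 m/s; Re = ρVD/μ = 1.114e+06; f → 0.04205
  f = 0.04205 → V = 4.901 m/s; Re = 7.679e+05; f → 0.04207
Converged (Δf/f < 1%). With the final f = 0.04207: V = √(2·1.162e+04·0.1346/(0.04207·3.101·998.9)) = 4.899 m/s.
Q = V·A = 4.899·(π/4·0.1346²) = 0.06971 m³/s = 4183 L/min.

Q ≈ 4183 L/min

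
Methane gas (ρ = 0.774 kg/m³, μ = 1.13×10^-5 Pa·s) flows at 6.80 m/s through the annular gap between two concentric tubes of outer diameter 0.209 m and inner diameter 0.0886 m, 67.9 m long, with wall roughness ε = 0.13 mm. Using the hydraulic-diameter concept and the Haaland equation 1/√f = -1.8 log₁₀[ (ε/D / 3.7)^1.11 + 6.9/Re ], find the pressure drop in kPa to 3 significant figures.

Hydraulic diameter D_h = 4A/P = D_o - D_i = 0.209 - 0.0886 = 0.1204 m.
Re = ρVD_h/μ = 0.774·6.8·0.1204/1.13e-05 = 5.608e+04.
ε/D_h = 0.00013/0.1204 = 0.00108; Haaland gives 1/√f = -1.8 log₁₀[0.000119+0.000123] = 6.508, so f = 0.02361.
ΔP = f(L/D_h)(ρV²/2) = 0.02361·67.9/0.1204·17.89 = 238.2 Pa.
ΔP = 0.238 kPa.

ΔP ≈ 0.238 kPa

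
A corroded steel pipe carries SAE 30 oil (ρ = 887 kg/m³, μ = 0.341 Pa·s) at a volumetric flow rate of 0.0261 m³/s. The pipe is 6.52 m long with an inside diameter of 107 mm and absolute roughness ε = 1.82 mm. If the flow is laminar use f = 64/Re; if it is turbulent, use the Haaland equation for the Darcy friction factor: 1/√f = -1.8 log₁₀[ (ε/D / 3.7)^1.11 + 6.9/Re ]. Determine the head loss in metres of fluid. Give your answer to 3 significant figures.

h_f ≈ 2.07 m

Cross-sectional area A = πD²/4 = π(0.107)²/4 = 0.008992 m²; mean velocity V = Q/A = 0.0261/0.008992 = 2.903 m/s.
Reynolds number Re = ρVD/μ = 887 · 2.903 · 0.107 / 0.341 = 807.9.
Re < 2300 → laminar flow, so f = 64/Re = 64/807.9 = 0.07922 (the turbulent correlation is not needed).
Darcy-Weisbach: ΔP = f(L/D)(ρV²/2) = 0.07922·(6.52/0.107)·(887·2.903²/2) = 0.07922·60.93·3736 = 1.804e+04 Pa.
Head loss h_f = ΔP/(ρg) = 1.804e+04/(887·9.81) = 2.07 m.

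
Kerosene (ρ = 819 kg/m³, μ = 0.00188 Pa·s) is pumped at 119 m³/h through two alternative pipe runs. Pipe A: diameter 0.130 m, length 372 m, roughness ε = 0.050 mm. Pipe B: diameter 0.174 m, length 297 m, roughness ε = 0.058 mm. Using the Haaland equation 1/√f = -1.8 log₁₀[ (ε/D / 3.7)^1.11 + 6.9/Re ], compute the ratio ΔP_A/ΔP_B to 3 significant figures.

Pipe A: V = Q/A = 0.03306/0.01327 = 2.49 m/s; Re = 1.41e+05; ε/D = 0.000385; Haaland → f = 0.01871; ΔP_A = f(L/D)(ρV²/2) = 1.36e+05 Pa.
Pipe B: V = Q/A = 0.03306/0.02378 = 1.39 m/s; Re = 1.054e+05; ε/D = 0.000333; Haaland → f = 0.0192; ΔP_B = f(L/D)(ρV²/2) = 2.593e+04 Pa.
ΔP_A/ΔP_B = 1.36e+05/2.593e+04 = 5.24.

ΔP_A/ΔP_B ≈ 5.24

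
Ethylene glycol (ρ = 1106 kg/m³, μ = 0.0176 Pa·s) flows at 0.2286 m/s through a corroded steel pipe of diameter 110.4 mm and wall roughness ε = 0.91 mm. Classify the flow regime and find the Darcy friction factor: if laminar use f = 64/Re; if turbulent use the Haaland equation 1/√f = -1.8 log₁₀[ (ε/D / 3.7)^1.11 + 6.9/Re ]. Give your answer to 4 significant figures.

Re = ρVD/μ = 1106·0.2286·0.1104/0.0176 = 1586.
Re < 2300 → laminar, so f = 64/Re = 0.04035 (roughness is irrelevant in laminar flow).

f ≈ 0.04035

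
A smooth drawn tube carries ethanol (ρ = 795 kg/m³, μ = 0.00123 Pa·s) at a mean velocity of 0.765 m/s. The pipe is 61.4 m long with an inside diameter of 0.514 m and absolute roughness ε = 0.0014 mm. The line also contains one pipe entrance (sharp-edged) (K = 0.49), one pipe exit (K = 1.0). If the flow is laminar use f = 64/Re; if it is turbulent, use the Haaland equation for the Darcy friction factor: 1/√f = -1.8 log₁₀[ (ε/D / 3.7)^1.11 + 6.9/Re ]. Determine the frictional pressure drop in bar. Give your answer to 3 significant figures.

Reynolds number Re = ρVD/μ = 795 · 0.765 · 0.514 / 0.00123 = 2.541e+05.
Re > 4000 → turbulent. Relative roughness ε/D = 1.4e-06/0.514 = 2.72e-06. Haaland: 1/√f = -1.8 log₁₀[(2.72e-06/3.7)^1.11 + 6.9/2.541e+05] = -1.8 log₁₀[1.56e-07 + 2.71e-05] = 8.215, so f = 0.01482.
Total minor-loss coefficient ΣK = 1·0.49 + 1·1 = 1.49.
ΔP = [f·L/D + ΣK]·(ρV²/2) = [0.01482·61.4/0.514 + 1.49]·(795·0.765²/2) = [1.77 + 1.49]·232.6 = 758.4 Pa.
ΔP = 758.4 Pa = 0.00758 bar.

ΔP ≈ 0.00758 bar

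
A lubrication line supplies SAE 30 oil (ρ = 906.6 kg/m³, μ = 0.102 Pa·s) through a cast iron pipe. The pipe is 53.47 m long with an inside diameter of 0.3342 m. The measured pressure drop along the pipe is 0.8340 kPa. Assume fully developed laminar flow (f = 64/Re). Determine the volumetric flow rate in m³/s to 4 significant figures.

For laminar flow, f = 64/Re with Re = ρVD/μ, so Darcy-Weisbach reduces to ΔP = 32μLV/D². Solving for V: V = ΔP·D²/(32μL) = 834·(0.3342)²/(32·0.102·53.47) = 0.5337 m/s.
Check: Re = ρVD/μ = 906.6·0.5337·0.3342/0.102 = 1585 < 2300, so the laminar assumption holds.
Q = V·A = 0.5337·(π/4·0.3342²) = 0.04682 m³/s = 0.04682 m³/s.

Q ≈ 0.04682 m³/s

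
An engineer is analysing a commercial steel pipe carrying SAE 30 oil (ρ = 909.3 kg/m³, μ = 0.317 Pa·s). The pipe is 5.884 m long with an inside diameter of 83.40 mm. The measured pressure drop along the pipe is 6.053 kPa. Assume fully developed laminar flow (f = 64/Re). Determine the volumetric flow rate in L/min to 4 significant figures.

For laminar flow, f = 64/Re with Re = ρVD/μ, so Darcy-Weisbach reduces to ΔP = 32μLV/D². Solving for V: V = ΔP·D²/(32μL) = 6053·(0.0834)²/(32·0.317·5.884) = 0.7054 m/s.
Check: Re = ρVD/μ = 909.3·0.7054·0.0834/0.317 = 168.7 < 2300, so the laminar assumption holds.
Q = V·A = 0.7054·(π/4·0.0834²) = 0.003853 m³/s = 231.2 L/min.

Q ≈ 231.2 L/min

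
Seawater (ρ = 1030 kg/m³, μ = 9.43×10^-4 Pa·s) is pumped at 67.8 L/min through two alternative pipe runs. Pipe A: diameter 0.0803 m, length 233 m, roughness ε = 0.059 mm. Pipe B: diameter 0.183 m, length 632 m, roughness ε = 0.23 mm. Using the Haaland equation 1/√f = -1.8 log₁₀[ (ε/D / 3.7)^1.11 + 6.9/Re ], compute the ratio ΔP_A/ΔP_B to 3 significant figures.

ΔP_A/ΔP_B ≈ 18.3

Pipe A: V = Q/A = 0.00113/0.005064 = 0.2231 m/s; Re = 1.957e+04; ε/D = 0.000735; Haaland → f = 0.02724; ΔP_A = f(L/D)(ρV²/2) = 2026 Pa.
Pipe B: V = Q/A = 0.00113/0.0263 = 0.04296 m/s; Re = 8587; ε/D = 0.00126; Haaland → f = 0.03373; ΔP_B = f(L/D)(ρV²/2) = 110.7 Pa.
ΔP_A/ΔP_B = 2026/110.7 = 18.3.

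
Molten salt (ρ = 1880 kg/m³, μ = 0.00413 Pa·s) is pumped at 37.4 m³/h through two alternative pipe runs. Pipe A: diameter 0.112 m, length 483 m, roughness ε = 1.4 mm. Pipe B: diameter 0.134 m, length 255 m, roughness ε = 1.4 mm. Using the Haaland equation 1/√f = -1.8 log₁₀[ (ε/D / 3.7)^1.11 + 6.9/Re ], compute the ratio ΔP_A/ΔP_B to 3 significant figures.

ΔP_A/ΔP_B ≈ 4.90

Pipe A: V = Q/A = 0.01039/0.009852 = 1.054 m/s; Re = 5.376e+04; ε/D = 0.0125; Haaland → f = 0.04192; ΔP_A = f(L/D)(ρV²/2) = 1.89e+05 Pa.
Pipe B: V = Q/A = 0.01039/0.0141 = 0.7367 m/s; Re = 4.493e+04; ε/D = 0.0104; Haaland → f = 0.03974; ΔP_B = f(L/D)(ρV²/2) = 3.858e+04 Pa.
ΔP_A/ΔP_B = 1.89e+05/3.858e+04 = 4.90.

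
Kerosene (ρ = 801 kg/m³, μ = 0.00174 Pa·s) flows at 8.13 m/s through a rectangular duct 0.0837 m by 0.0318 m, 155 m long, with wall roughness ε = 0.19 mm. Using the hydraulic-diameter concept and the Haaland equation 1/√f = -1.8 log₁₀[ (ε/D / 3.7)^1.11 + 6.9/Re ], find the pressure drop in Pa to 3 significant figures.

ΔP ≈ 2.61×10^6 Pa

Hydraulic diameter D_h = 4A/P = 4·(0.0837·0.0318)/(2·(0.0837+0.0318)) = 0.01065/0.231 = 0.04609 m.
Re = ρVD_h/μ = 801·8.13·0.04609/0.00174 = 1.725e+05.
ε/D_h = 0.00019/0.04609 = 0.00412; Haaland gives 1/√f = -1.8 log₁₀[0.000527+4e-05] = 5.843, so f = 0.02929.
ΔP = f(L/D_h)(ρV²/2) = 0.02929·155/0.04609·2.647e+04 = 2.608e+06 Pa.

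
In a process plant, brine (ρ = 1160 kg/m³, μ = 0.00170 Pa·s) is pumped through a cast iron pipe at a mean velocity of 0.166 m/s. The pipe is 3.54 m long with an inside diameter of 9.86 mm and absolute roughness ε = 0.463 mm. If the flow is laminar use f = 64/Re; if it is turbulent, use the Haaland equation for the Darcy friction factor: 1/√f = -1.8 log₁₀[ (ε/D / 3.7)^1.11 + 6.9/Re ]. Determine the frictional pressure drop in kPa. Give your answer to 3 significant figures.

ΔP ≈ 0.329 kPa

Reynolds number Re = ρVD/μ = 1160 · 0.166 · 0.00986 / 0.0017 = 1117.
Re < 2300 → laminar flow, so f = 64/Re = 64/1117 = 0.0573 (the turbulent correlation is not needed).
Darcy-Weisbach: ΔP = f(L/D)(ρV²/2) = 0.0573·(3.54/0.00986)·(1160·0.166²/2) = 0.0573·359·15.98 = 328.8 Pa.
ΔP = 328.8 Pa = 0.329 kPa.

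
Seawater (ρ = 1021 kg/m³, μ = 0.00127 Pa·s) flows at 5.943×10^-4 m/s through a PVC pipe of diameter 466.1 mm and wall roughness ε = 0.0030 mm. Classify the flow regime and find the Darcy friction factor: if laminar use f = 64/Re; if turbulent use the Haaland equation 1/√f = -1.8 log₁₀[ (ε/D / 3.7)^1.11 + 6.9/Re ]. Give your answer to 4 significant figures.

Re = ρVD/μ = 1021·0.0005943·0.4661/0.00127 = 222.7.
Re < 2300 → laminar, so f = 64/Re = 0.2874 (roughness is irrelevant in laminar flow).

f ≈ 0.2874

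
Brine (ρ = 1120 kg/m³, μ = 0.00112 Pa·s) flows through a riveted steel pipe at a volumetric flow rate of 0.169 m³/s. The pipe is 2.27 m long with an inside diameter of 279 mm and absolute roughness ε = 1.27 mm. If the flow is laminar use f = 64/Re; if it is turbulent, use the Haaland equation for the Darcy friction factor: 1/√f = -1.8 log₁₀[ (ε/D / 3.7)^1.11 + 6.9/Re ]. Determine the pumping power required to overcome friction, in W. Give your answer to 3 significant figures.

Cross-sectional area A = πD²/4 = π(0.279)²/4 = 0.06114 m²; mean velocity V = Q/A = 0.169/0.06114 = 2.764 m/s.
Reynolds number Re = ρVD/μ = 1120 · 2.764 · 0.279 / 0.00112 = 7.712e+05.
Re > 4000 → turbulent. Relative roughness ε/D = 0.00127/0.279 = 0.00455. Haaland: 1/√f = -1.8 log₁₀[(0.00455/3.7)^1.11 + 6.9/7.712e+05] = -1.8 log₁₀[0.000589 + 8.95e-06] = 5.802, so f = 0.0297.
Darcy-Weisbach: ΔP = f(L/D)(ρV²/2) = 0.0297·(2.27/0.279)·(1120·2.764²/2) = 0.0297·8.136·4279 = 1034 Pa.
Pumping power P = QΔP = 0.169·1034 = 174.8 W = 175 W.

P ≈ 175 W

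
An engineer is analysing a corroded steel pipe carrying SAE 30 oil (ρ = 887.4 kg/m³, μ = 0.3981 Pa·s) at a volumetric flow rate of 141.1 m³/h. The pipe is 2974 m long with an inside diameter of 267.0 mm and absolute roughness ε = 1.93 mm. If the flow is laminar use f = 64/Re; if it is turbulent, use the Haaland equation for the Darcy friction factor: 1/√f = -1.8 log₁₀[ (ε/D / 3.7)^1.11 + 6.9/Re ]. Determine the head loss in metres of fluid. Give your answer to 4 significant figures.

h_f ≈ 42.74 m

Q = 141.1 m³/h = 141.1/3600 = 0.03919 m³/s.
Cross-sectional area A = πD²/4 = π(0.267)²/4 = 0.05599 m²; mean velocity V = Q/A = 0.03919/0.05599 = 0.7 m/s.
Reynolds number Re = ρVD/μ = 887.4 · 0.7 · 0.267 / 0.398 = 416.6.
Re < 2300 → laminar flow, so f = 64/Re = 64/416.6 = 0.1536 (the turbulent correlation is not needed).
Darcy-Weisbach: ΔP = f(L/D)(ρV²/2) = 0.1536·(2974/0.267)·(887.4·0.7²/2) = 0.1536·1.114e+04·217.4 = 3.72e+05 Pa.
Head loss h_f = ΔP/(ρg) = 3.72e+05/(887.4·9.81) = 42.74 m.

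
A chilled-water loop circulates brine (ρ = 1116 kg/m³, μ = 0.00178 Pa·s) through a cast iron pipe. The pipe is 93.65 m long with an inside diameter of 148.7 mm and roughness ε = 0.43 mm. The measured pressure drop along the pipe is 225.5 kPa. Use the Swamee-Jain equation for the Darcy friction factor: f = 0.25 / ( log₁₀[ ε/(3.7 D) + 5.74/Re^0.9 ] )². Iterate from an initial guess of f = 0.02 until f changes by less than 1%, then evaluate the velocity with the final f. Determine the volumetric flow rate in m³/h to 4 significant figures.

Q ≈ 308.7 m³/h

Rearranging Darcy-Weisbach: V = √(2·ΔP·D/(f·L·ρ)). With ε/D = 0.00043/0.1487 = 0.00289, iterate starting from f = 0.02:
  f = 0.02 → V = √(2·2.255e+05·0.1487/(0.02·93.65·1116)) = 5.664 m/s; Re = ρVD/μ = 5.281e+05; f → 0.02627
  f = 0.02627 → V = 4.943 m/s; Re = 4.608e+05; f → 0.02631
Converged (Δf/f < 1%). With the final f = 0.02631: V = √(2·2.255e+05·0.1487/(0.02631·93.65·1116)) = 4.938 m/s.
Q = V·A = 4.938·(π/4·0.1487²) = 0.08576 m³/s = 308.7 m³/h.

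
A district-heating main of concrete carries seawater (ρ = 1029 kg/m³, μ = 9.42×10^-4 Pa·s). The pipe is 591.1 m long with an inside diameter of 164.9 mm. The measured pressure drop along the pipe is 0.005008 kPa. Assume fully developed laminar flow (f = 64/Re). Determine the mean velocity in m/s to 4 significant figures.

For laminar flow, f = 64/Re with Re = ρVD/μ, so Darcy-Weisbach reduces to ΔP = 32μLV/D². Solving for V: V = ΔP·D²/(32μL) = 5.008·(0.1649)²/(32·0.000942·591.1) = 0.007643 m/s.
Check: Re = ρVD/μ = 1029·0.007643·0.1649/0.000942 = 1377 < 2300, so the laminar assumption holds.

V ≈ 0.007643 m/s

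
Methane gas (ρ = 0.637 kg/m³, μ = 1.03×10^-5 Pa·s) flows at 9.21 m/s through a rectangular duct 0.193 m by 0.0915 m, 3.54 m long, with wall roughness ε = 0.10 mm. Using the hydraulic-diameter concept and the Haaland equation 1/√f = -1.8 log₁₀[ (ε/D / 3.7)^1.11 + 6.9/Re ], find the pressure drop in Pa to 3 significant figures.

Hydraulic diameter D_h = 4A/P = 4·(0.193·0.0915)/(2·(0.193+0.0915)) = 0.07064/0.569 = 0.1241 m.
Re = ρVD_h/μ = 0.637·9.21·0.1241/1.03e-05 = 7.071e+04.
ε/D_h = 0.0001/0.1241 = 0.000806; Haaland gives 1/√f = -1.8 log₁₀[8.61e-05+9.76e-05] = 6.725, so f = 0.02211.
ΔP = f(L/D_h)(ρV²/2) = 0.02211·3.54/0.1241·27.02 = 17.04 Pa.

ΔP ≈ 17.0 Pa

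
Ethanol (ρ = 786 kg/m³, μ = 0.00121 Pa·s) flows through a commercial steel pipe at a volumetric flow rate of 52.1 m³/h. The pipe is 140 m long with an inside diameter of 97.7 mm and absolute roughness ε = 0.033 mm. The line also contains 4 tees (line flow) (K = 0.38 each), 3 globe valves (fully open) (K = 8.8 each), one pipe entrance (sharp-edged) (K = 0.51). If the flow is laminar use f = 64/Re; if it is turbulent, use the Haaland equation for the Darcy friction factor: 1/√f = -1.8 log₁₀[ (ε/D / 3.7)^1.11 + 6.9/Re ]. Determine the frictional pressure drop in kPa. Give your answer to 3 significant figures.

Q = 52.1 m³/h = 52.1/3600 = 0.01447 m³/s.
Cross-sectional area A = πD²/4 = π(0.0977)²/4 = 0.007497 m²; mean velocity V = Q/A = 0.01447/0.007497 = 1.93 m/s.
Reynolds number Re = ρVD/μ = 786 · 1.93 · 0.0977 / 0.00121 = 1.225e+05.
Re > 4000 → turbulent. Relative roughness ε/D = 3.3e-05/0.0977 = 0.000338. Haaland: 1/√f = -1.8 log₁₀[(0.000338/3.7)^1.11 + 6.9/1.225e+05] = -1.8 log₁₀[3.28e-05 + 5.63e-05] = 7.29, so f = 0.01882.
Total minor-loss coefficient ΣK = 4·0.38 + 3·8.8 + 1·0.51 = 28.4.
ΔP = [f·L/D + ΣK]·(ρV²/2) = [0.01882·140/0.0977 + 28.4]·(786·1.93²/2) = [26.96 + 28.4]·1465 = 8.113e+04 Pa.
ΔP = 8.113e+04 Pa = 81.1 kPa.

ΔP ≈ 81.1 kPa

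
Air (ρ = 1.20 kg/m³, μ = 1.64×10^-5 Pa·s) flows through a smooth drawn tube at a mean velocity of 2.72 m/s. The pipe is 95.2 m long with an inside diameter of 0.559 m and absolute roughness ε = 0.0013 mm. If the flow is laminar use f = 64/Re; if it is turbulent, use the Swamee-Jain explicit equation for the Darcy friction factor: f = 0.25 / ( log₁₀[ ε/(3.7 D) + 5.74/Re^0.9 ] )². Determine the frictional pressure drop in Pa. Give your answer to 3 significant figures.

Reynolds number Re = ρVD/μ = 1.2 · 2.72 · 0.559 / 1.64e-05 = 1.113e+05.
Re > 4000 → turbulent. Relative roughness ε/D = 1.3e-06/0.559 = 2.33e-06. Swamee-Jain: f = 0.25/(log₁₀[2.33e-06/3.7 + 5.74/1.113e+05^0.9])² = 0.25/(log₁₀[6.29e-07 + 0.000165])² = 0.25/(-3.781)² = 0.01749.
Darcy-Weisbach: ΔP = f(L/D)(ρV²/2) = 0.01749·(95.2/0.559)·(1.2·2.72²/2) = 0.01749·170.3·4.439 = 13.22 Pa.

ΔP ≈ 13.2 Pa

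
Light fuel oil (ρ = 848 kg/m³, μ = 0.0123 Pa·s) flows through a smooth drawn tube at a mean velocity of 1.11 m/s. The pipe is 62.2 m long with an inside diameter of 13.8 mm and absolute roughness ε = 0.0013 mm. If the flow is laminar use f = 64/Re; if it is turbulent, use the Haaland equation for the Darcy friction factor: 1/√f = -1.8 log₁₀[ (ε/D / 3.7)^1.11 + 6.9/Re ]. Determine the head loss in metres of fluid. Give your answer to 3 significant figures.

h_f ≈ 17.2 m

Reynolds number Re = ρVD/μ = 848 · 1.11 · 0.0138 / 0.0123 = 1056.
Re < 2300 → laminar flow, so f = 64/Re = 64/1056 = 0.0606 (the turbulent correlation is not needed).
Darcy-Weisbach: ΔP = f(L/D)(ρV²/2) = 0.0606·(62.2/0.0138)·(848·1.11²/2) = 0.0606·4507·522.4 = 1.427e+05 Pa.
Head loss h_f = ΔP/(ρg) = 1.427e+05/(848·9.81) = 17.2 m.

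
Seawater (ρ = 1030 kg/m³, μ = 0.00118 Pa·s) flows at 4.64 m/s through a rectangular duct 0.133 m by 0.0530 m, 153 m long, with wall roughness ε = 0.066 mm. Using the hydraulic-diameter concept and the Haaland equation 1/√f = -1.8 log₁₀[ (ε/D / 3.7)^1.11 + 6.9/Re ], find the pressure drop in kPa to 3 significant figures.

Hydraulic diameter D_h = 4A/P = 4·(0.133·0.053)/(2·(0.133+0.053)) = 0.0282/0.372 = 0.0758 m.
Re = ρVD_h/μ = 1030·4.64·0.0758/0.00118 = 3.07e+05.
ε/D_h = 6.6e-05/0.0758 = 0.000871; Haaland gives 1/√f = -1.8 log₁₀[9.39e-05+2.25e-05] = 7.082, so f = 0.01994.
ΔP = f(L/D_h)(ρV²/2) = 0.01994·153/0.0758·1.109e+04 = 4.463e+05 Pa.
ΔP = 446 kPa.

ΔP ≈ 446 kPa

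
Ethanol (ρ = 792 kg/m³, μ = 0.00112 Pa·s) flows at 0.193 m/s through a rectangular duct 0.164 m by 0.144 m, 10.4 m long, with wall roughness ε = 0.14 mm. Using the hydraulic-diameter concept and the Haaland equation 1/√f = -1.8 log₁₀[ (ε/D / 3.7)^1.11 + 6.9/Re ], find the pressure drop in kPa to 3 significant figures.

ΔP ≈ 0.0272 kPa

Hydraulic diameter D_h = 4A/P = 4·(0.164·0.144)/(2·(0.164+0.144)) = 0.09446/0.616 = 0.1534 m.
Re = ρVD_h/μ = 792·0.193·0.1534/0.00112 = 2.093e+04.
ε/D_h = 0.00014/0.1534 = 0.000913; Haaland gives 1/√f = -1.8 log₁₀[9.89e-05+0.00033] = 6.062, so f = 0.02721.
ΔP = f(L/D_h)(ρV²/2) = 0.02721·10.4/0.1534·14.75 = 27.22 Pa.
ΔP = 0.0272 kPa.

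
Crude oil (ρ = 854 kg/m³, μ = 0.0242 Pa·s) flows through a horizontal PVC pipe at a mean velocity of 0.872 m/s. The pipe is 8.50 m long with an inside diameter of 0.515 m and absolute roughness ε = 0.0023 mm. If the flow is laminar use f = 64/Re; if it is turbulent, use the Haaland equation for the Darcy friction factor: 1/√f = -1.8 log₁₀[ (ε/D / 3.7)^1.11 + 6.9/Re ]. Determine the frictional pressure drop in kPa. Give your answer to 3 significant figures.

ΔP ≈ 0.146 kPa

Reynolds number Re = ρVD/μ = 854 · 0.872 · 0.515 / 0.0242 = 1.585e+04.
Re > 4000 → turbulent. Relative roughness ε/D = 2.3e-06/0.515 = 4.47e-06. Haaland: 1/√f = -1.8 log₁₀[(4.47e-06/3.7)^1.11 + 6.9/1.585e+04] = -1.8 log₁₀[2.7e-07 + 0.000435] = 6.05, so f = 0.02732.
Darcy-Weisbach: ΔP = f(L/D)(ρV²/2) = 0.02732·(8.5/0.515)·(854·0.872²/2) = 0.02732·16.5·324.7 = 146.4 Pa.
ΔP = 146.4 Pa = 0.146 kPa.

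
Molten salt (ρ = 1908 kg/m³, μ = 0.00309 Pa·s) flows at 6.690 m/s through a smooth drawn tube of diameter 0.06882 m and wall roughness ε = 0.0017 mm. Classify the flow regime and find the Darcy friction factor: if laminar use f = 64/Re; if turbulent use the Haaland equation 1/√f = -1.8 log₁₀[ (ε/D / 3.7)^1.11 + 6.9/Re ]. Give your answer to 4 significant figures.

f ≈ 0.01469

Re = ρVD/μ = 1908·6.69·0.06882/0.00309 = 2.843e+05.
Re > 4000 → turbulent. ε/D = 1.7e-06/0.06882 = 2.47e-05; Haaland: 1/√f = -1.8 log₁₀[1.8e-06 + 2.43e-05] = 8.251, so f = 0.01469.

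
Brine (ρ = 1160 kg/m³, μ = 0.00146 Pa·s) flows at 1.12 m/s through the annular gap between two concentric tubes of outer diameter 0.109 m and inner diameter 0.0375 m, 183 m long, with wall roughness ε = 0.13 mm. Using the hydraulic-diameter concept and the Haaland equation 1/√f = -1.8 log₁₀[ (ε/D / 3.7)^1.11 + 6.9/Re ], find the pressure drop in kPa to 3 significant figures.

Hydraulic diameter D_h = 4A/P = D_o - D_i = 0.109 - 0.0375 = 0.0715 m.
Re = ρVD_h/μ = 1160·1.12·0.0715/0.00146 = 6.363e+04.
ε/D_h = 0.00013/0.0715 = 0.00182; Haaland gives 1/√f = -1.8 log₁₀[0.000213+0.000108] = 6.288, so f = 0.02529.
ΔP = f(L/D_h)(ρV²/2) = 0.02529·183/0.0715·727.6 = 4.709e+04 Pa.
ΔP = 47.1 kPa.

ΔP ≈ 47.1 kPa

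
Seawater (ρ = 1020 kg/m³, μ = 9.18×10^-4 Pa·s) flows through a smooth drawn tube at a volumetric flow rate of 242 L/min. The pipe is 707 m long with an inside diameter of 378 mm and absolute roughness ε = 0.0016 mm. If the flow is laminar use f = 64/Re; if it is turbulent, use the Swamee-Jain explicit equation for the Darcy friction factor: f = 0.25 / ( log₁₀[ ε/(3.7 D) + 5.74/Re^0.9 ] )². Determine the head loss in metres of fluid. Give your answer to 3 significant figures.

Q = 242 L/min = 242/60000 = 0.004033 m³/s.
Cross-sectional area A = πD²/4 = π(0.378)²/4 = 0.1122 m²; mean velocity V = Q/A = 0.004033/0.1122 = 0.03594 m/s.
Reynolds number Re = ρVD/μ = 1020 · 0.03594 · 0.378 / 0.000918 = 1.51e+04.
Re > 4000 → turbulent. Relative roughness ε/D = 1.6e-06/0.378 = 4.23e-06. Swamee-Jain: f = 0.25/(log₁₀[4.23e-06/3.7 + 5.74/1.51e+04^0.9])² = 0.25/(log₁₀[1.14e-06 + 0.000995])² = 0.25/(-3.002)² = 0.02775.
Darcy-Weisbach: ΔP = f(L/D)(ρV²/2) = 0.02775·(707/0.378)·(1020·0.03594²/2) = 0.02775·1870·0.6588 = 34.19 Pa.
Head loss h_f = ΔP/(ρg) = 34.19/(1020·9.81) = 0.00342 m.

h_f ≈ 0.00342 m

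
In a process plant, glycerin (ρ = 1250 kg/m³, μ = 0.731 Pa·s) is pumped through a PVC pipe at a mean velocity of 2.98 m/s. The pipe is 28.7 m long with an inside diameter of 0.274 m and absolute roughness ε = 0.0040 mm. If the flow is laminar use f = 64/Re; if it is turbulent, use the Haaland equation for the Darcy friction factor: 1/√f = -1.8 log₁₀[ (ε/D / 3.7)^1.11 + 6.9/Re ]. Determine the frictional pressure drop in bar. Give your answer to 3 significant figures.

ΔP ≈ 0.266 bar

Reynolds number Re = ρVD/μ = 1250 · 2.98 · 0.274 / 0.731 = 1396.
Re < 2300 → laminar flow, so f = 64/Re = 64/1396 = 0.04584 (the turbulent correlation is not needed).
Darcy-Weisbach: ΔP = f(L/D)(ρV²/2) = 0.04584·(28.7/0.274)·(1250·2.98²/2) = 0.04584·104.7·5550 = 2.665e+04 Pa.
ΔP = 2.665e+04 Pa = 0.266 bar.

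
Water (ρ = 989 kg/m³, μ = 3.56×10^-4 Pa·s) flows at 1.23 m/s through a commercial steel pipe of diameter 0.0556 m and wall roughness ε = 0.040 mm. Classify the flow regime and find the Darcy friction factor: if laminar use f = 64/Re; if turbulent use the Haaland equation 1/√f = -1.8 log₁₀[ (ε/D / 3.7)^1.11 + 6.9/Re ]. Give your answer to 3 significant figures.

Re = ρVD/μ = 989·1.23·0.0556/0.000356 = 1.9e+05.
Re > 4000 → turbulent. ε/D = 4e-05/0.0556 = 0.000719; Haaland: 1/√f = -1.8 log₁₀[7.6e-05 + 3.63e-05] = 7.11, so f = 0.01978.

f ≈ 0.0198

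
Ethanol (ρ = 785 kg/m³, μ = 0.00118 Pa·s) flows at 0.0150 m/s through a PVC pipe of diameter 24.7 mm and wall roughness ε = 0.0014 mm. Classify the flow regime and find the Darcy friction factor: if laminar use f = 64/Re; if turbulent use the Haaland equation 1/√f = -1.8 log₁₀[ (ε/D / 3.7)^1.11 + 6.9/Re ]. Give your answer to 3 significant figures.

f ≈ 0.260

Re = ρVD/μ = 785·0.015·0.0247/0.00118 = 246.5.
Re < 2300 → laminar, so f = 64/Re = 0.2597 (roughness is irrelevant in laminar flow).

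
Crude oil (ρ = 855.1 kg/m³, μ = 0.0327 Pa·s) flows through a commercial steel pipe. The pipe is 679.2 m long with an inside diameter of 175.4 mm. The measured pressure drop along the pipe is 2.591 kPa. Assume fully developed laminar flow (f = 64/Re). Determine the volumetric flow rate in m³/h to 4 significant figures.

For laminar flow, f = 64/Re with Re = ρVD/μ, so Darcy-Weisbach reduces to ΔP = 32μLV/D². Solving for V: V = ΔP·D²/(32μL) = 2591·(0.1754)²/(32·0.0327·679.2) = 0.1122 m/s.
Check: Re = ρVD/μ = 855.1·0.1122·0.1754/0.0327 = 514.4 < 2300, so the laminar assumption holds.
Q = V·A = 0.1122·(π/4·0.1754²) = 0.00271 m³/s = 9.756 m³/h.

Q ≈ 9.756 m³/h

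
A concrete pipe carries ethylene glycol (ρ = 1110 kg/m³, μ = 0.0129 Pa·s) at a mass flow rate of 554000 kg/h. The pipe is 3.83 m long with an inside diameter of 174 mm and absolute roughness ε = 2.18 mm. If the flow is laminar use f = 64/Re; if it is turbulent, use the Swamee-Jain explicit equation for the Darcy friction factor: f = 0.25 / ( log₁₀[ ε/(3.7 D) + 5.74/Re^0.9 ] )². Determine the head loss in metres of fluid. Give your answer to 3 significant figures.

ṁ = 554000 kg/h = 554000/3600 = 153.9 kg/s.
A = πD²/4 = π(0.174)²/4 = 0.02378 m²; mean velocity V = ṁ/(ρA) = 153.9/(1110 · 0.02378) = 5.83 m/s.
Reynolds number Re = ρVD/μ = 1110 · 5.83 · 0.174 / 0.0129 = 8.729e+04.
Re > 4000 → turbulent. Relative roughness ε/D = 0.00218/0.174 = 0.0125. Swamee-Jain: f = 0.25/(log₁₀[0.0125/3.7 + 5.74/8.729e+04^0.9])² = 0.25/(log₁₀[0.00339 + 0.000205])² = 0.25/(-2.445)² = 0.04183.
Darcy-Weisbach: ΔP = f(L/D)(ρV²/2) = 0.04183·(3.83/0.174)·(1110·5.83²/2) = 0.04183·22.01·1.887e+04 = 1.737e+04 Pa.
Head loss h_f = ΔP/(ρg) = 1.737e+04/(1110·9.81) = 1.60 m.

h_f ≈ 1.60 m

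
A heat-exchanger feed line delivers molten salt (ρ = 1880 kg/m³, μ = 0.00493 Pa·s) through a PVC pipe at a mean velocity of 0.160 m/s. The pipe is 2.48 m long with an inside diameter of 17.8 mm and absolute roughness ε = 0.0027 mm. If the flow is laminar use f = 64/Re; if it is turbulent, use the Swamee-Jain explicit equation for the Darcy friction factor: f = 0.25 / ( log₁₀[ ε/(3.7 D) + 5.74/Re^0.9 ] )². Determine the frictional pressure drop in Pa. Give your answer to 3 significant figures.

Reynolds number Re = ρVD/μ = 1880 · 0.16 · 0.0178 / 0.00493 = 1086.
Re < 2300 → laminar flow, so f = 64/Re = 64/1086 = 0.05893 (the turbulent correlation is not needed).
Darcy-Weisbach: ΔP = f(L/D)(ρV²/2) = 0.05893·(2.48/0.0178)·(1880·0.16²/2) = 0.05893·139.3·24.06 = 197.6 Pa.

ΔP ≈ 198 Pa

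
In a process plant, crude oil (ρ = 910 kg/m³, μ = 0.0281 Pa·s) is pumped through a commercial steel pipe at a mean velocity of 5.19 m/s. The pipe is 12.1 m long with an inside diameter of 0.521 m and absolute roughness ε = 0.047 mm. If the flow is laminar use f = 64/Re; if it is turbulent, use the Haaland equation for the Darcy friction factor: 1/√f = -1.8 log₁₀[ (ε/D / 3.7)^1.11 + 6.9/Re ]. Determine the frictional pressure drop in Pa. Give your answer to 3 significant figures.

ΔP ≈ 5320 Pa

Reynolds number Re = ρVD/μ = 910 · 5.19 · 0.521 / 0.0281 = 8.757e+04.
Re > 4000 → turbulent. Relative roughness ε/D = 4.7e-05/0.521 = 9.02e-05. Haaland: 1/√f = -1.8 log₁₀[(9.02e-05/3.7)^1.11 + 6.9/8.757e+04] = -1.8 log₁₀[7.58e-06 + 7.88e-05] = 7.314, so f = 0.01869.
Darcy-Weisbach: ΔP = f(L/D)(ρV²/2) = 0.01869·(12.1/0.521)·(910·5.19²/2) = 0.01869·23.22·1.226e+04 = 5320 Pa.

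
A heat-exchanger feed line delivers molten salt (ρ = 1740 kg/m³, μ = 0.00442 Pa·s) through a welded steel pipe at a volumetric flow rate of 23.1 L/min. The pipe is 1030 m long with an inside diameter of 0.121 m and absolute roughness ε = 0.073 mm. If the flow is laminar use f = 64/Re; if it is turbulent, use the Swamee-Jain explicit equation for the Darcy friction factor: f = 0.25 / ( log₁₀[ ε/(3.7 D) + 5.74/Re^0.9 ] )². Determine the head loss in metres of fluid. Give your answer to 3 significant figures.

h_f ≈ 0.0195 m

Q = 23.1 L/min = 23.1/60000 = 0.000385 m³/s.
Cross-sectional area A = πD²/4 = π(0.121)²/4 = 0.0115 m²; mean velocity V = Q/A = 0.000385/0.0115 = 0.03348 m/s.
Reynolds number Re = ρVD/μ = 1740 · 0.03348 · 0.121 / 0.00442 = 1595.
Re < 2300 → laminar flow, so f = 64/Re = 64/1595 = 0.04013 (the turbulent correlation is not needed).
Darcy-Weisbach: ΔP = f(L/D)(ρV²/2) = 0.04013·(1030/0.121)·(1740·0.03348²/2) = 0.04013·8512·0.9753 = 333.1 Pa.
Head loss h_f = ΔP/(ρg) = 333.1/(1740·9.81) = 0.0195 m.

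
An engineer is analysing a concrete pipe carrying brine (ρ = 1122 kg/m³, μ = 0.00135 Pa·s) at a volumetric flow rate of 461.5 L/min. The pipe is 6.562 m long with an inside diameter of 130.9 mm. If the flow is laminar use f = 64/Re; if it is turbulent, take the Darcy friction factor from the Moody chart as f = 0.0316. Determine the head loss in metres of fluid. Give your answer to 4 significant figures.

h_f ≈ 0.02637 m

Q = 461.5 L/min = 461.5/60000 = 0.007692 m³/s.
Cross-sectional area A = πD²/4 = π(0.1309)²/4 = 0.01346 m²; mean velocity V = Q/A = 0.007692/0.01346 = 0.5715 m/s.
Reynolds number Re = ρVD/μ = 1122 · 0.5715 · 0.1309 / 0.00135 = 6.218e+04.
Re > 4000 → turbulent; use the Moody-chart value f = 0.0316.
Darcy-Weisbach: ΔP = f(L/D)(ρV²/2) = 0.0316·(6.562/0.1309)·(1122·0.5715²/2) = 0.0316·50.13·183.3 = 290.3 Pa.
Head loss h_f = ΔP/(ρg) = 290.3/(1122·9.81) = 0.02637 m.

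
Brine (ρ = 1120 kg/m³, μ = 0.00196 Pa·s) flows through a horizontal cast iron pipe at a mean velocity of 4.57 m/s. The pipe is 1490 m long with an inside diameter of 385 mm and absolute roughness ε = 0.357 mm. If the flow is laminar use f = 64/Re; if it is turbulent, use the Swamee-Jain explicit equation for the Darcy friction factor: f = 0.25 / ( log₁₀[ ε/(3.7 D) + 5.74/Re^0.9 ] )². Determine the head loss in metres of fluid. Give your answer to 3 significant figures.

Reynolds number Re = ρVD/μ = 1120 · 4.57 · 0.385 / 0.00196 = 1.005e+06.
Re > 4000 → turbulent. Relative roughness ε/D = 0.000357/0.385 = 0.000927. Swamee-Jain: f = 0.25/(log₁₀[0.000927/3.7 + 5.74/1.005e+06^0.9])² = 0.25/(log₁₀[0.000251 + 2.27e-05])² = 0.25/(-3.563)² = 0.01969.
Darcy-Weisbach: ΔP = f(L/D)(ρV²/2) = 0.01969·(1490/0.385)·(1120·4.57²/2) = 0.01969·3870·1.17e+04 = 8.912e+05 Pa.
Head loss h_f = ΔP/(ρg) = 8.912e+05/(1120·9.81) = 81.1 m.

h_f ≈ 81.1 m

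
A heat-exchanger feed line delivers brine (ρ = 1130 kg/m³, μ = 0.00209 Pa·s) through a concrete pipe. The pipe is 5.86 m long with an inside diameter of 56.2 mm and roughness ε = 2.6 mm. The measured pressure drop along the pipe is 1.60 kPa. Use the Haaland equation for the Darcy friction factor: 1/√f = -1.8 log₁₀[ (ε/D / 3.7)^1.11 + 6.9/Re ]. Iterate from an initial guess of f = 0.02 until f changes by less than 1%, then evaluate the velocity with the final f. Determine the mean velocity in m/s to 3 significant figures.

V ≈ 0.621 m/s

Rearranging Darcy-Weisbach: V = √(2·ΔP·D/(f·L·ρ)). With ε/D = 0.0026/0.0562 = 0.0463, iterate starting from f = 0.02:
  f = 0.02 → V = √(2·1600·0.0562/(0.02·5.86·1130)) = 1.165 m/s; Re = ρVD/μ = 3.541e+04; f → 0.06989
  f = 0.06989 → V = 0.6234 m/s; Re = 1.894e+04; f → 0.0705
Converged (Δf/f < 1%). With the final f = 0.0705: V = √(2·1600·0.0562/(0.0705·5.86·1130)) = 0.6206 m/s.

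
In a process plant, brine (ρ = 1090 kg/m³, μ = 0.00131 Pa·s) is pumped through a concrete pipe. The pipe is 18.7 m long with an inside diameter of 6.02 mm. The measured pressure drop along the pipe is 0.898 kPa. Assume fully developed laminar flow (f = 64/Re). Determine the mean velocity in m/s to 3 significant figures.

For laminar flow, f = 64/Re with Re = ρVD/μ, so Darcy-Weisbach reduces to ΔP = 32μLV/D². Solving for V: V = ΔP·D²/(32μL) = 898·(0.00602)²/(32·0.00131·18.7) = 0.04152 m/s.
Check: Re = ρVD/μ = 1090·0.04152·0.00602/0.00131 = 207.9 < 2300, so the laminar assumption holds.

V ≈ 0.0415 m/s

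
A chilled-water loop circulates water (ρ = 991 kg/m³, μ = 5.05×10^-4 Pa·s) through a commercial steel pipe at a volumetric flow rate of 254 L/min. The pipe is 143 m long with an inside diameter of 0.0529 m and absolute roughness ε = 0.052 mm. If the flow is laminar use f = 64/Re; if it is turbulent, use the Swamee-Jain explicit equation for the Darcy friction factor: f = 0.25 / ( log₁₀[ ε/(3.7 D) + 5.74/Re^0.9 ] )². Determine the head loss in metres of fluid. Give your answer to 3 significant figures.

Q = 254 L/min = 254/60000 = 0.004233 m³/s.
Cross-sectional area A = πD²/4 = π(0.0529)²/4 = 0.002198 m²; mean velocity V = Q/A = 0.004233/0.002198 = 1.926 m/s.
Reynolds number Re = ρVD/μ = 991 · 1.926 · 0.0529 / 0.000505 = 1.999e+05.
Re > 4000 → turbulent. Relative roughness ε/D = 5.2e-05/0.0529 = 0.000983. Swamee-Jain: f = 0.25/(log₁₀[0.000983/3.7 + 5.74/1.999e+05^0.9])² = 0.25/(log₁₀[0.000266 + 9.73e-05])² = 0.25/(-3.44)² = 0.02112.
Darcy-Weisbach: ΔP = f(L/D)(ρV²/2) = 0.02112·(143/0.0529)·(991·1.926²/2) = 0.02112·2703·1838 = 1.05e+05 Pa.
Head loss h_f = ΔP/(ρg) = 1.05e+05/(991·9.81) = 10.8 m.

h_f ≈ 10.8 m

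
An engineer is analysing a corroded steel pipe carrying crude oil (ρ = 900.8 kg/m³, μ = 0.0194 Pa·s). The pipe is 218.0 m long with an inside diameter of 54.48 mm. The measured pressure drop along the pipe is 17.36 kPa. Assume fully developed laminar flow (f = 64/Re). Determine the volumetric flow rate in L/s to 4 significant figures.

For laminar flow, f = 64/Re with Re = ρVD/μ, so Darcy-Weisbach reduces to ΔP = 32μLV/D². Solving for V: V = ΔP·D²/(32μL) = 1.736e+04·(0.05448)²/(32·0.0194·218) = 0.3807 m/s.
Check: Re = ρVD/μ = 900.8·0.3807·0.05448/0.0194 = 963.1 < 2300, so the laminar assumption holds.
Q = V·A = 0.3807·(π/4·0.05448²) = 0.0008875 m³/s = 0.8875 L/s.

Q ≈ 0.8875 L/s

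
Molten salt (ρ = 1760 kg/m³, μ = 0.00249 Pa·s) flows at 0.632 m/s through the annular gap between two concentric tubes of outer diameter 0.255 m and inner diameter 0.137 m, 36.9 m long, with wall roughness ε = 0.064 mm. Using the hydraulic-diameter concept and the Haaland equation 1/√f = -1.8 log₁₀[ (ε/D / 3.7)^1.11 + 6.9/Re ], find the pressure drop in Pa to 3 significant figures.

ΔP ≈ 2440 Pa

Hydraulic diameter D_h = 4A/P = D_o - D_i = 0.255 - 0.137 = 0.118 m.
Re = ρVD_h/μ = 1760·0.632·0.118/0.00249 = 5.271e+04.
ε/D_h = 6.4e-05/0.118 = 0.000542; Haaland gives 1/√f = -1.8 log₁₀[5.55e-05+0.000131] = 6.713, so f = 0.02219.
ΔP = f(L/D_h)(ρV²/2) = 0.02219·36.9/0.118·351.5 = 2439 Pa.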